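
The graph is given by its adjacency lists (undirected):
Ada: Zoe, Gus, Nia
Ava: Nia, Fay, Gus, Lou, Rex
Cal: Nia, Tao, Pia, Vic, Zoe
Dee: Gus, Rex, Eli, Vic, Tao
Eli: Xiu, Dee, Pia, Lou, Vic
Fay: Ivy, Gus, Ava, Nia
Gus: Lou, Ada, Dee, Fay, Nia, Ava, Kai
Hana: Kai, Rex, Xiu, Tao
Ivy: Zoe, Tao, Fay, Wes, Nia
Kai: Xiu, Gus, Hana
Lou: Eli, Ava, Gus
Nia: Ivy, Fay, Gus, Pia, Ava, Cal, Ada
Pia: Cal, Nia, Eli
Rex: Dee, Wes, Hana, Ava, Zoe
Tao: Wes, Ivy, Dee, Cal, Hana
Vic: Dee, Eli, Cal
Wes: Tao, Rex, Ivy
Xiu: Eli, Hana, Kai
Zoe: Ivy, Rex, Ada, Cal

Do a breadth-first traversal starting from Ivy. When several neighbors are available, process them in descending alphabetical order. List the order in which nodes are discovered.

Ivy, Zoe, Wes, Tao, Nia, Fay, Rex, Cal, Ada, Hana, Dee, Pia, Gus, Ava, Vic, Xiu, Kai, Eli, Lou

Visit Ivy; enqueue Zoe, Wes, Tao, Nia, Fay → queue [Zoe, Wes, Tao, Nia, Fay]
Visit Zoe; enqueue Rex, Cal, Ada → queue [Wes, Tao, Nia, Fay, Rex, Cal, Ada]
Visit Wes → queue [Tao, Nia, Fay, Rex, Cal, Ada]
Visit Tao; enqueue Hana, Dee → queue [Nia, Fay, Rex, Cal, Ada, Hana, Dee]
Visit Nia; enqueue Pia, Gus, Ava → queue [Fay, Rex, Cal, Ada, Hana, Dee, Pia, Gus, Ava]
Visit Fay → queue [Rex, Cal, Ada, Hana, Dee, Pia, Gus, Ava]
Visit Rex → queue [Cal, Ada, Hana, Dee, Pia, Gus, Ava]
Visit Cal; enqueue Vic → queue [Ada, Hana, Dee, Pia, Gus, Ava, Vic]
Visit Ada → queue [Hana, Dee, Pia, Gus, Ava, Vic]
Visit Hana; enqueue Xiu, Kai → queue [Dee, Pia, Gus, Ava, Vic, Xiu, Kai]
Visit Dee; enqueue Eli → queue [Pia, Gus, Ava, Vic, Xiu, Kai, Eli]
Visit Pia → queue [Gus, Ava, Vic, Xiu, Kai, Eli]
Visit Gus; enqueue Lou → queue [Ava, Vic, Xiu, Kai, Eli, Lou]
Visit Ava → queue [Vic, Xiu, Kai, Eli, Lou]
Visit Vic → queue [Xiu, Kai, Eli, Lou]
Visit Xiu → queue [Kai, Eli, Lou]
Visit Kai → queue [Eli, Lou]
Visit Eli → queue [Lou]
Visit Lou → queue []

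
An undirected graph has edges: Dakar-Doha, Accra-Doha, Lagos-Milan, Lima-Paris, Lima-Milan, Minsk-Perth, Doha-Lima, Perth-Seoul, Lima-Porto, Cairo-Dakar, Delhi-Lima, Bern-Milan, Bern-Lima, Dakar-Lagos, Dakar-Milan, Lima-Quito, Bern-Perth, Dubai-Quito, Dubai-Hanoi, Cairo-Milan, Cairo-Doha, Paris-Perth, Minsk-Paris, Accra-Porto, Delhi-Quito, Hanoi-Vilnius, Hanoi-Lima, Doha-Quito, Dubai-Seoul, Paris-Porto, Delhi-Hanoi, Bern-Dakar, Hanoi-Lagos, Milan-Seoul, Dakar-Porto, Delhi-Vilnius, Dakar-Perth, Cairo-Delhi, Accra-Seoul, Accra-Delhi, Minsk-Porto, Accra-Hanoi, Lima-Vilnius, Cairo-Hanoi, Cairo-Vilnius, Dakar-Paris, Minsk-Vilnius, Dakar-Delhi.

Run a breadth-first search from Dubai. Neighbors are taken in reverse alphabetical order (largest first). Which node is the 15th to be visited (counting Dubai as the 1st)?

Minsk

Visit Dubai; enqueue Seoul, Quito, Hanoi → queue [Seoul, Quito, Hanoi]
Visit Seoul; enqueue Perth, Milan, Accra → queue [Quito, Hanoi, Perth, Milan, Accra]
Visit Quito; enqueue Lima, Doha, Delhi → queue [Hanoi, Perth, Milan, Accra, Lima, Doha, Delhi]
Visit Hanoi; enqueue Vilnius, Lagos, Cairo → queue [Perth, Milan, Accra, Lima, Doha, Delhi, Vilnius, Lagos, Cairo]
Visit Perth; enqueue Paris, Minsk, Dakar, Bern → queue [Milan, Accra, Lima, Doha, Delhi, Vilnius, Lagos, Cairo, Paris, Minsk, Dakar, Bern]
Visit Milan → queue [Accra, Lima, Doha, Delhi, Vilnius, Lagos, Cairo, Paris, Minsk, Dakar, Bern]
Visit Accra; enqueue Porto → queue [Lima, Doha, Delhi, Vilnius, Lagos, Cairo, Paris, Minsk, Dakar, Bern, Porto]
Visit Lima → queue [Doha, Delhi, Vilnius, Lagos, Cairo, Paris, Minsk, Dakar, Bern, Porto]
Visit Doha → queue [Delhi, Vilnius, Lagos, Cairo, Paris, Minsk, Dakar, Bern, Porto]
Visit Delhi → queue [Vilnius, Lagos, Cairo, Paris, Minsk, Dakar, Bern, Porto]
Visit Vilnius → queue [Lagos, Cairo, Paris, Minsk, Dakar, Bern, Porto]
Visit Lagos → queue [Cairo, Paris, Minsk, Dakar, Bern, Porto]
Visit Cairo → queue [Paris, Minsk, Dakar, Bern, Porto]
Visit Paris → queue [Minsk, Dakar, Bern, Porto]
Visit Minsk → queue [Dakar, Bern, Porto]
Visit Dakar → queue [Bern, Porto]
Visit Bern → queue [Porto]
Visit Porto → queue []

Visit order: Dubai, Seoul, Quito, Hanoi, Perth, Milan, Accra, Lima, Doha, Delhi, Vilnius, Lagos, Cairo, Paris, Minsk, Dakar, Bern, Porto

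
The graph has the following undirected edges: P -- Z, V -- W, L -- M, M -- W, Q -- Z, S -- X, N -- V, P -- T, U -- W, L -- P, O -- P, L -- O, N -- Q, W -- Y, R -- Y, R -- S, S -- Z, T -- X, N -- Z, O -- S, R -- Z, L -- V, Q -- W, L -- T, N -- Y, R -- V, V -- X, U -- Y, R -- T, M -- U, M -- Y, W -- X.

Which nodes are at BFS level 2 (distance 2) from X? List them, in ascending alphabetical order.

L, M, N, O, P, Q, R, U, Y, Z

Level 0: X
Level 1: S, T, V, W
Level 2: L, M, N, O, P, Q, R, U, Y, Z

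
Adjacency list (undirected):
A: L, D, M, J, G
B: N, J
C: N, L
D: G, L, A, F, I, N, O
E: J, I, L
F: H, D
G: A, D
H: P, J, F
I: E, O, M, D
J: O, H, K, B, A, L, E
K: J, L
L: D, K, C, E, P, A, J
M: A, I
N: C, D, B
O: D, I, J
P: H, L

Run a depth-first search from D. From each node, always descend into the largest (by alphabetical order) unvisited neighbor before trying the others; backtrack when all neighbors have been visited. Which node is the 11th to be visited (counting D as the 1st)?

M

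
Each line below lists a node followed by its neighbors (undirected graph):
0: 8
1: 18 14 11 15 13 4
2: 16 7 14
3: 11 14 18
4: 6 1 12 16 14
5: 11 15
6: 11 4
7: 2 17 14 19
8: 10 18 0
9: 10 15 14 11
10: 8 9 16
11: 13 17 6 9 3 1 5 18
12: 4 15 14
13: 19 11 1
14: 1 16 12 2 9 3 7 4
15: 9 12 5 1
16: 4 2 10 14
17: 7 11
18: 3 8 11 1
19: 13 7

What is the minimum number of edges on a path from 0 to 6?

4

Level 0: 0
Level 1: 8
Level 2: 10, 18
Level 3: 1, 3, 9, 11, 16
Level 4: 2, 4, 5, 6, 13, 14, 15, 17
Level 5: 7, 12, 19
6 first appears at level 4.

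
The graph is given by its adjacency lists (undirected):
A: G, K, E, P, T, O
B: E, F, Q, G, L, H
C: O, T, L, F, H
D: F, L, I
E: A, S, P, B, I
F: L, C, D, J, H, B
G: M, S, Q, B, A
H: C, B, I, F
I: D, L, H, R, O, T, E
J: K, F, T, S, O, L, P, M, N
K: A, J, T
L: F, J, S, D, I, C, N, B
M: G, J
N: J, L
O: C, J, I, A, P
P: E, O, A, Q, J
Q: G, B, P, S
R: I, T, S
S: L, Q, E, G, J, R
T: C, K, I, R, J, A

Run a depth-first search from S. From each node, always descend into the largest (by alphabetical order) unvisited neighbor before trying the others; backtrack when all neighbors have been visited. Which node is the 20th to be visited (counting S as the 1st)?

E

Visit S
S → R
R → T
T → K
K → J
J → P
P → Q
Q → G
G → M
G → B
B → L
L → N
L → I
I → O
O → C
C → H
H → F
F → D
O → A
A → E

Visit order: S, R, T, K, J, P, Q, G, M, B, L, N, I, O, C, H, F, D, A, E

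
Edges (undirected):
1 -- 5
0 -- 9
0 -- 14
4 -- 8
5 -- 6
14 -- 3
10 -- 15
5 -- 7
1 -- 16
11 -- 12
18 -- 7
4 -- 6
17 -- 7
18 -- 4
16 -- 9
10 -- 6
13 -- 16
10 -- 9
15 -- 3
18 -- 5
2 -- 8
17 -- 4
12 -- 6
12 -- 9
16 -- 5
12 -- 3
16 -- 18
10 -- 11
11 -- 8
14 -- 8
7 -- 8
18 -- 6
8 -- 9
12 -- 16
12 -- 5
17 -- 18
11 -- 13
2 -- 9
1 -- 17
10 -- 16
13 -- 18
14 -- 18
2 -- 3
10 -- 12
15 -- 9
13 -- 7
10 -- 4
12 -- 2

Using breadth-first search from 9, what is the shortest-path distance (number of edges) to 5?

Level 0: 9
Level 1: 0, 2, 8, 10, 12, 15, 16
Level 2: 1, 3, 4, 5, 6, 7, 11, 13, 14, 18
Level 3: 17
5 first appears at level 2.

2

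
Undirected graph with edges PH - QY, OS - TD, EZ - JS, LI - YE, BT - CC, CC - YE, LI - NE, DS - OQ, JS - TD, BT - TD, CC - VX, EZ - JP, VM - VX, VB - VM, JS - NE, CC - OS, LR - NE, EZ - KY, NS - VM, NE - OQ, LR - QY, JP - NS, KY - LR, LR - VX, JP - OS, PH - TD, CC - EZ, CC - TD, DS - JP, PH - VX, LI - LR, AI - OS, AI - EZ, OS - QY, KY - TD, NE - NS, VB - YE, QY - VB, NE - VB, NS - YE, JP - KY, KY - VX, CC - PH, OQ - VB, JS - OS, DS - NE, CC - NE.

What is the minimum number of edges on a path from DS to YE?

Level 0: DS
Level 1: JP, NE, OQ
Level 2: CC, EZ, JS, KY, LI, LR, NS, OS, VB
Level 3: AI, BT, PH, QY, TD, VM, VX, YE
YE first appears at level 3.

3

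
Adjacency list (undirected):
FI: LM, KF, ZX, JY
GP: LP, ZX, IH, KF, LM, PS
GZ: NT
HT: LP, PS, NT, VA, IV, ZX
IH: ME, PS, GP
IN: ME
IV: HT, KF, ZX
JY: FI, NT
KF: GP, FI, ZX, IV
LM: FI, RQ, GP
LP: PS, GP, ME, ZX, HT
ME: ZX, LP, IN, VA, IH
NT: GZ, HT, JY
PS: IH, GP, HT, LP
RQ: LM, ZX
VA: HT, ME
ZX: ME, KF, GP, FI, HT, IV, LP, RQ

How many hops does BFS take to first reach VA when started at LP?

Level 0: LP
Level 1: GP, HT, ME, PS, ZX
Level 2: FI, IH, IN, IV, KF, LM, NT, RQ, VA
Level 3: GZ, JY
VA first appears at level 2.

2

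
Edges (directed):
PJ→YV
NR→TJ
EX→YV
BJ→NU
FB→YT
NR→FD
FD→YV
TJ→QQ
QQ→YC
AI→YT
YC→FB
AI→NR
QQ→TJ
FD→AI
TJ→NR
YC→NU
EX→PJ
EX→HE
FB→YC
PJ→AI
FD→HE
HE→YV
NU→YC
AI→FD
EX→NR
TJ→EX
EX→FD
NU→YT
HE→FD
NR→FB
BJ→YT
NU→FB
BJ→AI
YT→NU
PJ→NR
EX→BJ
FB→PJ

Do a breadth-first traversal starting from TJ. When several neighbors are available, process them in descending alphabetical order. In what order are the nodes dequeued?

Visit TJ; enqueue QQ, NR, EX → queue [QQ, NR, EX]
Visit QQ; enqueue YC → queue [NR, EX, YC]
Visit NR; enqueue FD, FB → queue [EX, YC, FD, FB]
Visit EX; enqueue YV, PJ, HE, BJ → queue [YC, FD, FB, YV, PJ, HE, BJ]
Visit YC; enqueue NU → queue [FD, FB, YV, PJ, HE, BJ, NU]
Visit FD; enqueue AI → queue [FB, YV, PJ, HE, BJ, NU, AI]
Visit FB; enqueue YT → queue [YV, PJ, HE, BJ, NU, AI, YT]
Visit YV → queue [PJ, HE, BJ, NU, AI, YT]
Visit PJ → queue [HE, BJ, NU, AI, YT]
Visit HE → queue [BJ, NU, AI, YT]
Visit BJ → queue [NU, AI, YT]
Visit NU → queue [AI, YT]
Visit AI → queue [YT]
Visit YT → queue []

TJ, QQ, NR, EX, YC, FD, FB, YV, PJ, HE, BJ, NU, AI, YT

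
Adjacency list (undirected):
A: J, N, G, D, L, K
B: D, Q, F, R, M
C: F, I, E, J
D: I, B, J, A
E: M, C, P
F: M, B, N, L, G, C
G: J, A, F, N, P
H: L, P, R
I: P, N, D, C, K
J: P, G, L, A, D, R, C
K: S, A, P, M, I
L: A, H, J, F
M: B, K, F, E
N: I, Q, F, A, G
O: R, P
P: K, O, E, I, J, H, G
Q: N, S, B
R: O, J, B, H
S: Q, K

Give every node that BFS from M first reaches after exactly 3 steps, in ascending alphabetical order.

H, J, O

Level 0: M
Level 1: B, E, F, K
Level 2: A, C, D, G, I, L, N, P, Q, R, S
Level 3: H, J, O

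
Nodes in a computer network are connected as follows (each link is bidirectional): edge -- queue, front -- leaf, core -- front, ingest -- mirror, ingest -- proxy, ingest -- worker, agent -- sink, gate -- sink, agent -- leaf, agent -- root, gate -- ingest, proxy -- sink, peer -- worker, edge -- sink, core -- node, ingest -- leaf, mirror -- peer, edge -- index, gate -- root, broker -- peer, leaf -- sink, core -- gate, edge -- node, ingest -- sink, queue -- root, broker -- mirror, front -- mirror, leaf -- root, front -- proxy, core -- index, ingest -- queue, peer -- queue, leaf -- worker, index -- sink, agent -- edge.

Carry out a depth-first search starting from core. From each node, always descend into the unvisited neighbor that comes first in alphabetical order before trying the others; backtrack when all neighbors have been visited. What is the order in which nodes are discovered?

core, front, leaf, agent, edge, index, sink, gate, ingest, mirror, broker, peer, queue, root, worker, proxy, node

Visit core
core → front
front → leaf
leaf → agent
agent → edge
edge → index
index → sink
sink → gate
gate → ingest
ingest → mirror
mirror → broker
broker → peer
peer → queue
queue → root
peer → worker
ingest → proxy
edge → node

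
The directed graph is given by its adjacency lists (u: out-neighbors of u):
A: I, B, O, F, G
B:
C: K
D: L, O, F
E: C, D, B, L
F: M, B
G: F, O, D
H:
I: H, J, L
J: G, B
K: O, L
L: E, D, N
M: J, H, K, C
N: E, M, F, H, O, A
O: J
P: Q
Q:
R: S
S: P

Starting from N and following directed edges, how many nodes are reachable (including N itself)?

BFS from N visits: N, A, E, F, H, M, O, B, G, I, C, D, L, J, K
Reachable nodes: 15 of 19 total.

15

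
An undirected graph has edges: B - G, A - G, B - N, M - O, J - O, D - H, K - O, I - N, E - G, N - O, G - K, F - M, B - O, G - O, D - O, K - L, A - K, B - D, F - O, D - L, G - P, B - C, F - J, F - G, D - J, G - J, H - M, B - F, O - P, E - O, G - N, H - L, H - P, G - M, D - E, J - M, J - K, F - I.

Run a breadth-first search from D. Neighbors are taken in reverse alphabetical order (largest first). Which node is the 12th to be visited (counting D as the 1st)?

G

Visit D; enqueue O, L, J, H, E, B → queue [O, L, J, H, E, B]
Visit O; enqueue P, N, M, K, G, F → queue [L, J, H, E, B, P, N, M, K, G, F]
Visit L → queue [J, H, E, B, P, N, M, K, G, F]
Visit J → queue [H, E, B, P, N, M, K, G, F]
Visit H → queue [E, B, P, N, M, K, G, F]
Visit E → queue [B, P, N, M, K, G, F]
Visit B; enqueue C → queue [P, N, M, K, G, F, C]
Visit P → queue [N, M, K, G, F, C]
Visit N; enqueue I → queue [M, K, G, F, C, I]
Visit M → queue [K, G, F, C, I]
Visit K; enqueue A → queue [G, F, C, I, A]
Visit G → queue [F, C, I, A]
Visit F → queue [C, I, A]
Visit C → queue [I, A]
Visit I → queue [A]
Visit A → queue []

Visit order: D, O, L, J, H, E, B, P, N, M, K, G, F, C, I, A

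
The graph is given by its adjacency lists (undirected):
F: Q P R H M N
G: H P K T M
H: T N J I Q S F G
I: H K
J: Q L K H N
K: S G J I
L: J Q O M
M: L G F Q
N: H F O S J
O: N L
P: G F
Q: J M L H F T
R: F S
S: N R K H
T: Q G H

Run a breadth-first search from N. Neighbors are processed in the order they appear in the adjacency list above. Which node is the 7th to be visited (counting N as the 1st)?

Visit N; enqueue H, F, O, S, J → queue [H, F, O, S, J]
Visit H; enqueue T, I, Q, G → queue [F, O, S, J, T, I, Q, G]
Visit F; enqueue P, R, M → queue [O, S, J, T, I, Q, G, P, R, M]
Visit O; enqueue L → queue [S, J, T, I, Q, G, P, R, M, L]
Visit S; enqueue K → queue [J, T, I, Q, G, P, R, M, L, K]
Visit J → queue [T, I, Q, G, P, R, M, L, K]
Visit T → queue [I, Q, G, P, R, M, L, K]
Visit I → queue [Q, G, P, R, M, L, K]
Visit Q → queue [G, P, R, M, L, K]
Visit G → queue [P, R, M, L, K]
Visit P → queue [R, M, L, K]
Visit R → queue [M, L, K]
Visit M → queue [L, K]
Visit L → queue [K]
Visit K → queue []

Visit order: N, H, F, O, S, J, T, I, Q, G, P, R, M, L, K

T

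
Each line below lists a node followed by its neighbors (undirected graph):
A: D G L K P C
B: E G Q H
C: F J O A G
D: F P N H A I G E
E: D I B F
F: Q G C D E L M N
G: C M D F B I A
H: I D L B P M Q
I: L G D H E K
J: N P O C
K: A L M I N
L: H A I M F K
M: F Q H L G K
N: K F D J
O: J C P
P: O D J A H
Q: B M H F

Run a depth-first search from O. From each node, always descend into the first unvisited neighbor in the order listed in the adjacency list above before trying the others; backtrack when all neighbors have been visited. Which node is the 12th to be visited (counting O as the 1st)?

L

Visit O
O → J
J → N
N → K
K → A
A → D
D → F
F → Q
Q → B
B → E
E → I
I → L
L → H
H → P
H → M
M → G
G → C

Visit order: O, J, N, K, A, D, F, Q, B, E, I, L, H, P, M, G, C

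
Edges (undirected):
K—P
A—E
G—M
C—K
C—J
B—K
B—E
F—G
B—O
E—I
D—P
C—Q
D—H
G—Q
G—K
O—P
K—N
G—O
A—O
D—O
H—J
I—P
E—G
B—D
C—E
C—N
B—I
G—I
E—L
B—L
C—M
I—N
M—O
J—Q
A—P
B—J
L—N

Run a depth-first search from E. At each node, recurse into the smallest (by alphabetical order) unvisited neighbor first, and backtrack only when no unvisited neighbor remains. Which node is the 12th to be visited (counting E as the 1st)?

Visit E
E → A
A → O
O → B
B → D
D → H
H → J
J → C
C → K
K → G
G → F
G → I
I → N
N → L
I → P
G → M
G → Q

Visit order: E, A, O, B, D, H, J, C, K, G, F, I, N, L, P, M, Q

I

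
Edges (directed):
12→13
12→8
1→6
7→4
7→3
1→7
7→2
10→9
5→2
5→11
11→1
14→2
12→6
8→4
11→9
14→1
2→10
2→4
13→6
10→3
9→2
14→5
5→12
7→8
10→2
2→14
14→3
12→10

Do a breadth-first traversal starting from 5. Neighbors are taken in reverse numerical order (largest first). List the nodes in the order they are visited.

Visit 5; enqueue 12, 11, 2 → queue [12, 11, 2]
Visit 12; enqueue 13, 10, 8, 6 → queue [11, 2, 13, 10, 8, 6]
Visit 11; enqueue 9, 1 → queue [2, 13, 10, 8, 6, 9, 1]
Visit 2; enqueue 14, 4 → queue [13, 10, 8, 6, 9, 1, 14, 4]
Visit 13 → queue [10, 8, 6, 9, 1, 14, 4]
Visit 10; enqueue 3 → queue [8, 6, 9, 1, 14, 4, 3]
Visit 8 → queue [6, 9, 1, 14, 4, 3]
Visit 6 → queue [9, 1, 14, 4, 3]
Visit 9 → queue [1, 14, 4, 3]
Visit 1; enqueue 7 → queue [14, 4, 3, 7]
Visit 14 → queue [4, 3, 7]
Visit 4 → queue [3, 7]
Visit 3 → queue [7]
Visit 7 → queue []

5, 12, 11, 2, 13, 10, 8, 6, 9, 1, 14, 4, 3, 7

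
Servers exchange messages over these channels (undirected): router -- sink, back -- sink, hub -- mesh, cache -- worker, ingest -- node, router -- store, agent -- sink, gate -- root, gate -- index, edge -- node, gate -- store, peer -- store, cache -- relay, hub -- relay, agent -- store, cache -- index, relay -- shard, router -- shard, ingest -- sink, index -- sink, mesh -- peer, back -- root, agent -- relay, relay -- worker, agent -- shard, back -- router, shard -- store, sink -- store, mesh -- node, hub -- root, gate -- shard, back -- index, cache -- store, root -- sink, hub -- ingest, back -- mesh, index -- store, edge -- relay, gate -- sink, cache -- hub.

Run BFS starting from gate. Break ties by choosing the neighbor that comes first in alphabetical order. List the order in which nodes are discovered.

gate -> index -> root -> shard -> sink -> store -> back -> cache -> hub -> agent -> relay -> router -> ingest -> peer -> mesh -> worker -> edge -> node

Visit gate; enqueue index, root, shard, sink, store → queue [index, root, shard, sink, store]
Visit index; enqueue back, cache → queue [root, shard, sink, store, back, cache]
Visit root; enqueue hub → queue [shard, sink, store, back, cache, hub]
Visit shard; enqueue agent, relay, router → queue [sink, store, back, cache, hub, agent, relay, router]
Visit sink; enqueue ingest → queue [store, back, cache, hub, agent, relay, router, ingest]
Visit store; enqueue peer → queue [back, cache, hub, agent, relay, router, ingest, peer]
Visit back; enqueue mesh → queue [cache, hub, agent, relay, router, ingest, peer, mesh]
Visit cache; enqueue worker → queue [hub, agent, relay, router, ingest, peer, mesh, worker]
Visit hub → queue [agent, relay, router, ingest, peer, mesh, worker]
Visit agent → queue [relay, router, ingest, peer, mesh, worker]
Visit relay; enqueue edge → queue [router, ingest, peer, mesh, worker, edge]
Visit router → queue [ingest, peer, mesh, worker, edge]
Visit ingest; enqueue node → queue [peer, mesh, worker, edge, node]
Visit peer → queue [mesh, worker, edge, node]
Visit mesh → queue [worker, edge, node]
Visit worker → queue [edge, node]
Visit edge → queue [node]
Visit node → queue []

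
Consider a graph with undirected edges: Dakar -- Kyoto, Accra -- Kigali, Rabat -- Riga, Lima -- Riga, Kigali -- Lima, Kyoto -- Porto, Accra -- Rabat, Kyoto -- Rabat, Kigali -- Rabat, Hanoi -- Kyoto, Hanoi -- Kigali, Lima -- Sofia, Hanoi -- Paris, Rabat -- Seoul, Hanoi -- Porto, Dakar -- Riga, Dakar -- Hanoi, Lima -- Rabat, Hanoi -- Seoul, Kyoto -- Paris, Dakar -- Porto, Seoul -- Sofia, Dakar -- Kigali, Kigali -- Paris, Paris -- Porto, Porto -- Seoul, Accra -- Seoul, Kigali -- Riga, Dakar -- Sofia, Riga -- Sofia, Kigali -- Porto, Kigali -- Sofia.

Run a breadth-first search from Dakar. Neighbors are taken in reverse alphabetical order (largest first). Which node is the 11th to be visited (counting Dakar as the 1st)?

Visit Dakar; enqueue Sofia, Riga, Porto, Kyoto, Kigali, Hanoi → queue [Sofia, Riga, Porto, Kyoto, Kigali, Hanoi]
Visit Sofia; enqueue Seoul, Lima → queue [Riga, Porto, Kyoto, Kigali, Hanoi, Seoul, Lima]
Visit Riga; enqueue Rabat → queue [Porto, Kyoto, Kigali, Hanoi, Seoul, Lima, Rabat]
Visit Porto; enqueue Paris → queue [Kyoto, Kigali, Hanoi, Seoul, Lima, Rabat, Paris]
Visit Kyoto → queue [Kigali, Hanoi, Seoul, Lima, Rabat, Paris]
Visit Kigali; enqueue Accra → queue [Hanoi, Seoul, Lima, Rabat, Paris, Accra]
Visit Hanoi → queue [Seoul, Lima, Rabat, Paris, Accra]
Visit Seoul → queue [Lima, Rabat, Paris, Accra]
Visit Lima → queue [Rabat, Paris, Accra]
Visit Rabat → queue [Paris, Accra]
Visit Paris → queue [Accra]
Visit Accra → queue []

Visit order: Dakar, Sofia, Riga, Porto, Kyoto, Kigali, Hanoi, Seoul, Lima, Rabat, Paris, Accra

Paris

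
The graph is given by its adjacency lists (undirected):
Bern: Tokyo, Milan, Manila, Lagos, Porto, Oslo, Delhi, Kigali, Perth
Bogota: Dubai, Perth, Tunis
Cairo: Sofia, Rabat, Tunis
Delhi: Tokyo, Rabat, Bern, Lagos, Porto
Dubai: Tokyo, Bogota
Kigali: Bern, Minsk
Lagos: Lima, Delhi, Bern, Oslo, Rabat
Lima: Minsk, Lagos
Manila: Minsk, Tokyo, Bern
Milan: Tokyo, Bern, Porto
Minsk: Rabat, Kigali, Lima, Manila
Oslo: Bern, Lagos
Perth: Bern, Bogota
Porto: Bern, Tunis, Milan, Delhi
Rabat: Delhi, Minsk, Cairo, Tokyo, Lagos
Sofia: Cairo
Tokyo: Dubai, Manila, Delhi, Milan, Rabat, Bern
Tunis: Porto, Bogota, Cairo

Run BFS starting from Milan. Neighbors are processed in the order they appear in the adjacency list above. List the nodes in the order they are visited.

Milan, Tokyo, Bern, Porto, Dubai, Manila, Delhi, Rabat, Lagos, Oslo, Kigali, Perth, Tunis, Bogota, Minsk, Cairo, Lima, Sofia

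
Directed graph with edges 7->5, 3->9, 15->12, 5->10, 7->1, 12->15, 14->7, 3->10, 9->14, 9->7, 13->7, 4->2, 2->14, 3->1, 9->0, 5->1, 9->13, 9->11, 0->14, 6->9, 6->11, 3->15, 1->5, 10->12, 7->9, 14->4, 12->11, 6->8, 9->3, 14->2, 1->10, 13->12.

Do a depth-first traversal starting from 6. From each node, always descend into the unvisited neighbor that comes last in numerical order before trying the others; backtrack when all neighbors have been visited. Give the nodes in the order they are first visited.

6, 11, 9, 14, 7, 5, 10, 12, 15, 1, 4, 2, 13, 3, 0, 8

Visit 6
6 → 11
6 → 9
9 → 14
14 → 7
7 → 5
5 → 10
10 → 12
12 → 15
5 → 1
14 → 4
4 → 2
9 → 13
9 → 3
9 → 0
6 → 8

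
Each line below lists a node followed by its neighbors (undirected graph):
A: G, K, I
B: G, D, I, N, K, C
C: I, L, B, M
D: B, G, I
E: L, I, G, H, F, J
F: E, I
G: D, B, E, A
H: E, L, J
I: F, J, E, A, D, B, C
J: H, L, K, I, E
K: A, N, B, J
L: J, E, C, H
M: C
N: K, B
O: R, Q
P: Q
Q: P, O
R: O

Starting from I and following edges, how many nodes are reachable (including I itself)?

14

BFS from I visits: I, J, F, E, D, C, B, A, L, K, H, G, M, N
Reachable nodes: 14 of 18 total.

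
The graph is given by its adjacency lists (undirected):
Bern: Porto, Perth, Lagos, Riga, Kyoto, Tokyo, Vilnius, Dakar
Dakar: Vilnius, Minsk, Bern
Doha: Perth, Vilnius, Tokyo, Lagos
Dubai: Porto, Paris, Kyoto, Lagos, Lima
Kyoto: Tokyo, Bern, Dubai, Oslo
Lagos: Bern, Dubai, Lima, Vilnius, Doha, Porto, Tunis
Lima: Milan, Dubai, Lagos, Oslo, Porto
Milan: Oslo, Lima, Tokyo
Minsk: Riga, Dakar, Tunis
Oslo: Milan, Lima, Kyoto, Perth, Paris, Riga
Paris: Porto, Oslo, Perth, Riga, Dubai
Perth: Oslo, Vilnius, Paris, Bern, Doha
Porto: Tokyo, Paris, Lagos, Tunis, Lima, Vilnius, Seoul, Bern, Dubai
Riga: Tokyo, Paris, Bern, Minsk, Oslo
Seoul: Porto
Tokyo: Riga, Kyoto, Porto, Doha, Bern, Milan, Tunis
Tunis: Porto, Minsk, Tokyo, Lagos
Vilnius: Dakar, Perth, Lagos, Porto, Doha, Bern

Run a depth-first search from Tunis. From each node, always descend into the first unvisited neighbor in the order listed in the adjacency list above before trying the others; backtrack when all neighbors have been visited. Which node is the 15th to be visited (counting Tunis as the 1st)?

Minsk

Visit Tunis
Tunis → Porto
Porto → Tokyo
Tokyo → Riga
Riga → Paris
Paris → Oslo
Oslo → Milan
Milan → Lima
Lima → Dubai
Dubai → Kyoto
Kyoto → Bern
Bern → Perth
Perth → Vilnius
Vilnius → Dakar
Dakar → Minsk
Vilnius → Lagos
Lagos → Doha
Porto → Seoul

Visit order: Tunis, Porto, Tokyo, Riga, Paris, Oslo, Milan, Lima, Dubai, Kyoto, Bern, Perth, Vilnius, Dakar, Minsk, Lagos, Doha, Seoul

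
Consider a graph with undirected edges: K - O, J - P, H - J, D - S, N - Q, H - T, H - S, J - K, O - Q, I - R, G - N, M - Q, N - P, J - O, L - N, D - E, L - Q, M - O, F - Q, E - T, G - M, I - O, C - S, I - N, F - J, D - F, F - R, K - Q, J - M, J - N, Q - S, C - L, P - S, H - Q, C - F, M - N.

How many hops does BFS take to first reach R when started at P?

3

Level 0: P
Level 1: J, N, S
Level 2: C, D, F, G, H, I, K, L, M, O, Q
Level 3: E, R, T
R first appears at level 3.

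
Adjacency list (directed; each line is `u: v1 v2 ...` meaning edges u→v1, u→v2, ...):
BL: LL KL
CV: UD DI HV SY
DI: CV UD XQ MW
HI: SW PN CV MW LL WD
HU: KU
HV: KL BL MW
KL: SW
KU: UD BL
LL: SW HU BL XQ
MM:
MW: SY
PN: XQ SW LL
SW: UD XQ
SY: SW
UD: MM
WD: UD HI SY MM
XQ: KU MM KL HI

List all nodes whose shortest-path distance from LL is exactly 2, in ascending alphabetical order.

Level 0: LL
Level 1: BL, HU, SW, XQ
Level 2: HI, KL, KU, MM, UD
Level 3: CV, MW, PN, WD
Level 4: DI, HV, SY

HI, KL, KU, MM, UD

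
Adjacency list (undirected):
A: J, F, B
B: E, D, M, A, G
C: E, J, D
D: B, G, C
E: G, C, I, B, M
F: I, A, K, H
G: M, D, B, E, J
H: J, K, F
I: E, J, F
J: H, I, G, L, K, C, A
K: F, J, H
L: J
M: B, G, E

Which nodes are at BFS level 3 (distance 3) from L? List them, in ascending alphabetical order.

Level 0: L
Level 1: J
Level 2: A, C, G, H, I, K
Level 3: B, D, E, F, M

B, D, E, F, M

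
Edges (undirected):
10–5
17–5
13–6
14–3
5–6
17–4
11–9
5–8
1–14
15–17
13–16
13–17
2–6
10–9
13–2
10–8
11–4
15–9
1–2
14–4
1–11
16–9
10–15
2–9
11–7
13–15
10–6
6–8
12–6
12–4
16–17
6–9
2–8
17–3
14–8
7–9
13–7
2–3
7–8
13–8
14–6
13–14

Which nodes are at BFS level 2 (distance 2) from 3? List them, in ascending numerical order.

1, 4, 5, 6, 8, 9, 13, 15, 16

Level 0: 3
Level 1: 2, 14, 17
Level 2: 1, 4, 5, 6, 8, 9, 13, 15, 16
Level 3: 7, 10, 11, 12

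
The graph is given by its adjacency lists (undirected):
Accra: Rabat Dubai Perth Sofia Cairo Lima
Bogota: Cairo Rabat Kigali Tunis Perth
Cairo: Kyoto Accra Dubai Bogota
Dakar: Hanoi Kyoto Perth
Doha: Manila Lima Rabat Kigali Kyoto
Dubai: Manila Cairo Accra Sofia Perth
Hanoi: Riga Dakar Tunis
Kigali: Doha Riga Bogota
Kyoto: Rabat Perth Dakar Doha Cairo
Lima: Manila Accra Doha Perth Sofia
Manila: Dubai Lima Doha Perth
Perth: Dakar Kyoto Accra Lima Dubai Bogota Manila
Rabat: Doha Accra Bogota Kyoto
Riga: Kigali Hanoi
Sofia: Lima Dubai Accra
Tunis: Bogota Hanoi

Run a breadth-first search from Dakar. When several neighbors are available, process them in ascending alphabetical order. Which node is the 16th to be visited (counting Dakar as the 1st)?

Visit Dakar; enqueue Hanoi, Kyoto, Perth → queue [Hanoi, Kyoto, Perth]
Visit Hanoi; enqueue Riga, Tunis → queue [Kyoto, Perth, Riga, Tunis]
Visit Kyoto; enqueue Cairo, Doha, Rabat → queue [Perth, Riga, Tunis, Cairo, Doha, Rabat]
Visit Perth; enqueue Accra, Bogota, Dubai, Lima, Manila → queue [Riga, Tunis, Cairo, Doha, Rabat, Accra, Bogota, Dubai, Lima, Manila]
Visit Riga; enqueue Kigali → queue [Tunis, Cairo, Doha, Rabat, Accra, Bogota, Dubai, Lima, Manila, Kigali]
Visit Tunis → queue [Cairo, Doha, Rabat, Accra, Bogota, Dubai, Lima, Manila, Kigali]
Visit Cairo → queue [Doha, Rabat, Accra, Bogota, Dubai, Lima, Manila, Kigali]
Visit Doha → queue [Rabat, Accra, Bogota, Dubai, Lima, Manila, Kigali]
Visit Rabat → queue [Accra, Bogota, Dubai, Lima, Manila, Kigali]
Visit Accra; enqueue Sofia → queue [Bogota, Dubai, Lima, Manila, Kigali, Sofia]
Visit Bogota → queue [Dubai, Lima, Manila, Kigali, Sofia]
Visit Dubai → queue [Lima, Manila, Kigali, Sofia]
Visit Lima → queue [Manila, Kigali, Sofia]
Visit Manila → queue [Kigali, Sofia]
Visit Kigali → queue [Sofia]
Visit Sofia → queue []

Visit order: Dakar, Hanoi, Kyoto, Perth, Riga, Tunis, Cairo, Doha, Rabat, Accra, Bogota, Dubai, Lima, Manila, Kigali, Sofia

Sofia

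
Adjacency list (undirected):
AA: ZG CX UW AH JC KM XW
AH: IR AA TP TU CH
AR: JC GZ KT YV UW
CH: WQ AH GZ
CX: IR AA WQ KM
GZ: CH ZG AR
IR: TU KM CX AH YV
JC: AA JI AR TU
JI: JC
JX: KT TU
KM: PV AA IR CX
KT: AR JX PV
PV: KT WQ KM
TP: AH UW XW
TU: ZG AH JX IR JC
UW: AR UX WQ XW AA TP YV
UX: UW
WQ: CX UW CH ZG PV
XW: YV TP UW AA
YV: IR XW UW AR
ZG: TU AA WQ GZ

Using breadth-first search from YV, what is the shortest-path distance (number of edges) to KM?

Level 0: YV
Level 1: AR, IR, UW, XW
Level 2: AA, AH, CX, GZ, JC, KM, KT, TP, TU, UX, WQ
Level 3: CH, JI, JX, PV, ZG
KM first appears at level 2.

2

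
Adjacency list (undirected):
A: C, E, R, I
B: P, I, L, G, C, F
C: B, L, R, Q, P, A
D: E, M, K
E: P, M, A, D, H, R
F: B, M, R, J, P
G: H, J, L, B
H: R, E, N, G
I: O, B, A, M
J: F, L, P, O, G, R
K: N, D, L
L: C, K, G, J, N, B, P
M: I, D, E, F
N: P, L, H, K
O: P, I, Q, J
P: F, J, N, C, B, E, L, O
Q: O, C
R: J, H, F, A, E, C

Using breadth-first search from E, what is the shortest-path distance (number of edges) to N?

Level 0: E
Level 1: A, D, H, M, P, R
Level 2: B, C, F, G, I, J, K, L, N, O
Level 3: Q
N first appears at level 2.

2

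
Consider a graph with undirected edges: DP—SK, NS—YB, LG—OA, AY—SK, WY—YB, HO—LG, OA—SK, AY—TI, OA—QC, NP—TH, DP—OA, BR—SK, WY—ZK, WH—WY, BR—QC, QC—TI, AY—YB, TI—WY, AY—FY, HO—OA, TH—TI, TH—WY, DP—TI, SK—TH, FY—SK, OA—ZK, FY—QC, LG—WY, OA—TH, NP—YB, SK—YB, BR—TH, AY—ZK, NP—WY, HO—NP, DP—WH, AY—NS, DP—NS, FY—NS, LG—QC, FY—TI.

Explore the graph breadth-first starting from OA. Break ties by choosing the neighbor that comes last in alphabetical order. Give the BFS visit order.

OA -> ZK -> TH -> SK -> QC -> LG -> HO -> DP -> WY -> AY -> TI -> NP -> BR -> YB -> FY -> WH -> NS

Visit OA; enqueue ZK, TH, SK, QC, LG, HO, DP → queue [ZK, TH, SK, QC, LG, HO, DP]
Visit ZK; enqueue WY, AY → queue [TH, SK, QC, LG, HO, DP, WY, AY]
Visit TH; enqueue TI, NP, BR → queue [SK, QC, LG, HO, DP, WY, AY, TI, NP, BR]
Visit SK; enqueue YB, FY → queue [QC, LG, HO, DP, WY, AY, TI, NP, BR, YB, FY]
Visit QC → queue [LG, HO, DP, WY, AY, TI, NP, BR, YB, FY]
Visit LG → queue [HO, DP, WY, AY, TI, NP, BR, YB, FY]
Visit HO → queue [DP, WY, AY, TI, NP, BR, YB, FY]
Visit DP; enqueue WH, NS → queue [WY, AY, TI, NP, BR, YB, FY, WH, NS]
Visit WY → queue [AY, TI, NP, BR, YB, FY, WH, NS]
Visit AY → queue [TI, NP, BR, YB, FY, WH, NS]
Visit TI → queue [NP, BR, YB, FY, WH, NS]
Visit NP → queue [BR, YB, FY, WH, NS]
Visit BR → queue [YB, FY, WH, NS]
Visit YB → queue [FY, WH, NS]
Visit FY → queue [WH, NS]
Visit WH → queue [NS]
Visit NS → queue []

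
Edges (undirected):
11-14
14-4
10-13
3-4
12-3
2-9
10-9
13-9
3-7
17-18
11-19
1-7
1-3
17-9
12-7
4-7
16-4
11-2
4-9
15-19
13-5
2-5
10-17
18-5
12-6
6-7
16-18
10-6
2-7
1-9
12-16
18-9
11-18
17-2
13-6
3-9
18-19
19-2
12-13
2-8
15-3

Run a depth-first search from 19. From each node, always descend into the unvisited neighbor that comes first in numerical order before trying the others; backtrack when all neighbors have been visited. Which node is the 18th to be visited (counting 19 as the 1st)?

15

Visit 19
19 → 2
2 → 5
5 → 13
13 → 6
6 → 7
7 → 1
1 → 3
3 → 4
4 → 9
9 → 10
10 → 17
17 → 18
18 → 11
11 → 14
18 → 16
16 → 12
3 → 15
2 → 8

Visit order: 19, 2, 5, 13, 6, 7, 1, 3, 4, 9, 10, 17, 18, 11, 14, 16, 12, 15, 8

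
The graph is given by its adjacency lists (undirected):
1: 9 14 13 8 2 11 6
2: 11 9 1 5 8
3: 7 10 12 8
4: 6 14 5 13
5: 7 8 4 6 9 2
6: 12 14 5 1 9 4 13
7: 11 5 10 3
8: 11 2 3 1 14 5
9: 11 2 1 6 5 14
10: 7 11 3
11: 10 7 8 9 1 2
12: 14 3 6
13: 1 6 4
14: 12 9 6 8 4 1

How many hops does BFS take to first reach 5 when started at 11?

2

Level 0: 11
Level 1: 1, 2, 7, 8, 9, 10
Level 2: 3, 5, 6, 13, 14
Level 3: 4, 12
5 first appears at level 2.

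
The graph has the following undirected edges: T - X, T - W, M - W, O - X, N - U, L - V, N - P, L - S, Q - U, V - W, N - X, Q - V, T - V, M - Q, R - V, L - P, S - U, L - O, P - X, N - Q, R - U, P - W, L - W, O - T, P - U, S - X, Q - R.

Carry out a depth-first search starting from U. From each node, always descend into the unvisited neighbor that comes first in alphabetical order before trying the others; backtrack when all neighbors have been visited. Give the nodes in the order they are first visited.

Visit U
U → N
N → P
P → L
L → O
O → T
T → V
V → Q
Q → M
M → W
Q → R
T → X
X → S

U → N → P → L → O → T → V → Q → M → W → R → X → S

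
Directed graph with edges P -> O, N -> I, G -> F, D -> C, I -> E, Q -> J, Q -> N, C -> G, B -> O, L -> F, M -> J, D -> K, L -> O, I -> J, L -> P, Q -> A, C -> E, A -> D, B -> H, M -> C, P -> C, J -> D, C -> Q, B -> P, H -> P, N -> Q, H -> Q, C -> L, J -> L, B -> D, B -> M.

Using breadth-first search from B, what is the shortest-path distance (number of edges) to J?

Level 0: B
Level 1: D, H, M, O, P
Level 2: C, J, K, Q
Level 3: A, E, G, L, N
Level 4: F, I
J first appears at level 2.

2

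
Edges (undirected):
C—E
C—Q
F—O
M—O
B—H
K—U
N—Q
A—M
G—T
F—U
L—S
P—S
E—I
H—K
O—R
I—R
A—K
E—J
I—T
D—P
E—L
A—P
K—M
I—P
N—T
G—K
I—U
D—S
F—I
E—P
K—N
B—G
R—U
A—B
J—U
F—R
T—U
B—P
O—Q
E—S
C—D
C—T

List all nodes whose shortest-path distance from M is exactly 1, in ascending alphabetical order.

Level 0: M
Level 1: A, K, O
Level 2: B, F, G, H, N, P, Q, R, U
Level 3: C, D, E, I, J, S, T
Level 4: L

A, K, O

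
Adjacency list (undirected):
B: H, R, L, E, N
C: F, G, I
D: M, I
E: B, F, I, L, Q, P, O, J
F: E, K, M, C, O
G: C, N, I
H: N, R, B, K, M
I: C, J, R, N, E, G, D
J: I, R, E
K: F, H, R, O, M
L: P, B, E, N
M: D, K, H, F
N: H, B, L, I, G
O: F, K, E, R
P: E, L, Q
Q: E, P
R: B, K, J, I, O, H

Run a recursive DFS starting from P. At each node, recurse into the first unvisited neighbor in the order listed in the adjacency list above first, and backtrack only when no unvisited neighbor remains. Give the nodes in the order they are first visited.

P, E, B, H, N, L, I, C, F, K, R, J, O, M, D, G, Q

Visit P
P → E
E → B
B → H
H → N
N → L
N → I
I → C
C → F
F → K
K → R
R → J
R → O
K → M
M → D
C → G
E → Q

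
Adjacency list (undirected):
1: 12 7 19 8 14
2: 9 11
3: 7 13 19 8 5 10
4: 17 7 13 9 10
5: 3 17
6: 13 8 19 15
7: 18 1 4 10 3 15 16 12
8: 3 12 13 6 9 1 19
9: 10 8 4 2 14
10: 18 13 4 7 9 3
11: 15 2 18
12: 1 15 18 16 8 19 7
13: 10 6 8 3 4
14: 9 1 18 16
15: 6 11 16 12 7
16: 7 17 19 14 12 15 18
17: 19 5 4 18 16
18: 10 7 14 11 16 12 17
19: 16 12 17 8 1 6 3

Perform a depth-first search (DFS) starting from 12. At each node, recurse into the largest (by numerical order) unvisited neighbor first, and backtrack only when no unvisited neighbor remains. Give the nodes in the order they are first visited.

12 → 19 → 17 → 18 → 16 → 15 → 11 → 2 → 9 → 14 → 1 → 8 → 13 → 10 → 7 → 4 → 3 → 5 → 6

Visit 12
12 → 19
19 → 17
17 → 18
18 → 16
16 → 15
15 → 11
11 → 2
2 → 9
9 → 14
14 → 1
1 → 8
8 → 13
13 → 10
10 → 7
7 → 4
7 → 3
3 → 5
13 → 6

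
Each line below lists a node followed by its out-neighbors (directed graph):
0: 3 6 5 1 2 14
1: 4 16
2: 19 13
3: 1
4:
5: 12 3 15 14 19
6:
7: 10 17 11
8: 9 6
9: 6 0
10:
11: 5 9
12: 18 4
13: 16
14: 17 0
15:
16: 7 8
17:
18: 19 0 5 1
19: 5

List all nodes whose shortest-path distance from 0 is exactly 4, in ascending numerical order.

9, 10, 11

Level 0: 0
Level 1: 1, 2, 3, 5, 6, 14
Level 2: 4, 12, 13, 15, 16, 17, 19
Level 3: 7, 8, 18
Level 4: 9, 10, 11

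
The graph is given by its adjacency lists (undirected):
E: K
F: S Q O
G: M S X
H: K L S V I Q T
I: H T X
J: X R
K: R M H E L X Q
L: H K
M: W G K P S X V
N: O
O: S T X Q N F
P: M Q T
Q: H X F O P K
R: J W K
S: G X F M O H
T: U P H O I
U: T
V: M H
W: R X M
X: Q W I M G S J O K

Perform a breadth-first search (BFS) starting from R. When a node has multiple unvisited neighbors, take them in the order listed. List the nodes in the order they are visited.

R, J, W, K, X, M, H, E, L, Q, I, G, S, O, P, V, T, F, N, U

Visit R; enqueue J, W, K → queue [J, W, K]
Visit J; enqueue X → queue [W, K, X]
Visit W; enqueue M → queue [K, X, M]
Visit K; enqueue H, E, L, Q → queue [X, M, H, E, L, Q]
Visit X; enqueue I, G, S, O → queue [M, H, E, L, Q, I, G, S, O]
Visit M; enqueue P, V → queue [H, E, L, Q, I, G, S, O, P, V]
Visit H; enqueue T → queue [E, L, Q, I, G, S, O, P, V, T]
Visit E → queue [L, Q, I, G, S, O, P, V, T]
Visit L → queue [Q, I, G, S, O, P, V, T]
Visit Q; enqueue F → queue [I, G, S, O, P, V, T, F]
Visit I → queue [G, S, O, P, V, T, F]
Visit G → queue [S, O, P, V, T, F]
Visit S → queue [O, P, V, T, F]
Visit O; enqueue N → queue [P, V, T, F, N]
Visit P → queue [V, T, F, N]
Visit V → queue [T, F, N]
Visit T; enqueue U → queue [F, N, U]
Visit F → queue [N, U]
Visit N → queue [U]
Visit U → queue []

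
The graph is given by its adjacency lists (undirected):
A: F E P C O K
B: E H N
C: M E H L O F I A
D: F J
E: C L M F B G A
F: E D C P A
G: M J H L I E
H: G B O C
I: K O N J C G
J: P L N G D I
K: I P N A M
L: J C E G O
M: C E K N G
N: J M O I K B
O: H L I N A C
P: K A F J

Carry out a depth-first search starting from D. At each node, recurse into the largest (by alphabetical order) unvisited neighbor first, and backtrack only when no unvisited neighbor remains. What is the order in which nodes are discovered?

D → J → P → K → N → O → L → G → M → E → F → C → I → H → B → A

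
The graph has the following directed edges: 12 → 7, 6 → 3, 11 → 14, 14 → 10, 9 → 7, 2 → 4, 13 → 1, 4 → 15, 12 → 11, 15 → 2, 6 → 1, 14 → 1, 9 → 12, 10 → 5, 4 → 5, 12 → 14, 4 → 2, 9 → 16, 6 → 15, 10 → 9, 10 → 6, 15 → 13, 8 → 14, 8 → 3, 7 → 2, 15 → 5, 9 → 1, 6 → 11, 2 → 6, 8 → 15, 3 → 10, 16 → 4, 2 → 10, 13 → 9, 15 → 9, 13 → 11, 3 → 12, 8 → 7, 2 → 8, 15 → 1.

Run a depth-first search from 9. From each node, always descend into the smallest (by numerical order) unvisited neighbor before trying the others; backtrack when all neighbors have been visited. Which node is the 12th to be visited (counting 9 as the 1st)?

Visit 9
9 → 1
9 → 7
7 → 2
2 → 4
4 → 5
4 → 15
15 → 13
13 → 11
11 → 14
14 → 10
10 → 6
6 → 3
3 → 12
2 → 8
9 → 16

Visit order: 9, 1, 7, 2, 4, 5, 15, 13, 11, 14, 10, 6, 3, 12, 8, 16

6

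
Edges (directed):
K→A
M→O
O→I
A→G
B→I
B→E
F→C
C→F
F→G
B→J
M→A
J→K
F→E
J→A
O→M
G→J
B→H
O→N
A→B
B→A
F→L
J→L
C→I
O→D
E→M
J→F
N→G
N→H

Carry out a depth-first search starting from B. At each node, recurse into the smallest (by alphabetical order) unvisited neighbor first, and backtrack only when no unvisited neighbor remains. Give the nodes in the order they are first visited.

Visit B
B → A
A → G
G → J
J → F
F → C
C → I
F → E
E → M
M → O
O → D
O → N
N → H
F → L
J → K

B, A, G, J, F, C, I, E, M, O, D, N, H, L, K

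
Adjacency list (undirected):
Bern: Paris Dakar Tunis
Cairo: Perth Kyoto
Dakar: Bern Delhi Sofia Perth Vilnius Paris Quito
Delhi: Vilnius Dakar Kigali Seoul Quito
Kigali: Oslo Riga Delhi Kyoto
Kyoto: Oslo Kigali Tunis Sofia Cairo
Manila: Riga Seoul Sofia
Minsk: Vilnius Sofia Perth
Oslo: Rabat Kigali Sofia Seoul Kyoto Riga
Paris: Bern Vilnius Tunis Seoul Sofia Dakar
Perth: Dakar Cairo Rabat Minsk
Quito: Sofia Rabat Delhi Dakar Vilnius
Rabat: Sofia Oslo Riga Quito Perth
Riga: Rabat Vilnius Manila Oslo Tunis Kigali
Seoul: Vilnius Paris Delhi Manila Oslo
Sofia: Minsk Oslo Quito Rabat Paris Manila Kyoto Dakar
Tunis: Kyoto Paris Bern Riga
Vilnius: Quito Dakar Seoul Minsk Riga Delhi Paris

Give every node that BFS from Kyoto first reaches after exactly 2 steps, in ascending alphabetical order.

Level 0: Kyoto
Level 1: Cairo, Kigali, Oslo, Sofia, Tunis
Level 2: Bern, Dakar, Delhi, Manila, Minsk, Paris, Perth, Quito, Rabat, Riga, Seoul
Level 3: Vilnius

Bern, Dakar, Delhi, Manila, Minsk, Paris, Perth, Quito, Rabat, Riga, Seoul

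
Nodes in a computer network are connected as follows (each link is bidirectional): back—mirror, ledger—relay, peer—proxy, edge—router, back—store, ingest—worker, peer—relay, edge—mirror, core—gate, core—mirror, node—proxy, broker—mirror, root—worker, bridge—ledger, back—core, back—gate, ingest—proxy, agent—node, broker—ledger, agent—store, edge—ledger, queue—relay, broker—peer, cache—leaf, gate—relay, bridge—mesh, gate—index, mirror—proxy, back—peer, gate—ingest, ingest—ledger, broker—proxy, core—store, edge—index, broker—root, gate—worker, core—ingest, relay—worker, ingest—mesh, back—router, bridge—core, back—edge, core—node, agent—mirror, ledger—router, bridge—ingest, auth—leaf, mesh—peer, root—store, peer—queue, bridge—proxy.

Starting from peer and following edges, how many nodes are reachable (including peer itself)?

BFS from peer visits: peer, back, broker, mesh, proxy, queue, relay, core, edge, gate, mirror, router, store, ledger, root, bridge, ingest, node, worker, index, agent
Reachable nodes: 21 of 24 total.

21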